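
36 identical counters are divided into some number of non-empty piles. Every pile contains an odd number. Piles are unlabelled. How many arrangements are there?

A full systematic count gives 668.

668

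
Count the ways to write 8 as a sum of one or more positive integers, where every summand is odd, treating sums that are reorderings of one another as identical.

6

Listing the qualifying partitions of 8:
7+1
5+3
5+1+1+1
3+3+1+1
3+1+1+1+1+1
1+1+1+1+1+1+1+1
That's 6 in total.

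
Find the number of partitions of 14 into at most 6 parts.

90

Counting exhaustively, 90 partitions satisfy the conditions.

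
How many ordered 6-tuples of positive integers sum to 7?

6

Equivalently, choose which 5 of the 6 gaps become plus signs: C(6,5) = 6.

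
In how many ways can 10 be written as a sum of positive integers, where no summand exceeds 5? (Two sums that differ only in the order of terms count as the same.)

30

There are too many to list fully; the first 12 (by largest part) are:
5, 5
5, 4, 1
5, 3, 2
5, 3, 1, 1
5, 2, 2, 1
5, 2, 1, 1, 1
5, 1, 1, 1, 1, 1
4, 4, 2
4, 4, 1, 1
4, 3, 3
4, 3, 2, 1
4, 3, 1, 1, 1
…and 18 more, for 30 total.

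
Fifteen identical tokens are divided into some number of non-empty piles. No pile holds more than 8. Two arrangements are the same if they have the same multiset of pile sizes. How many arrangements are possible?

Systematic enumeration (by largest part, then next-largest, …) yields 146.

146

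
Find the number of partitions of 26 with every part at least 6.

21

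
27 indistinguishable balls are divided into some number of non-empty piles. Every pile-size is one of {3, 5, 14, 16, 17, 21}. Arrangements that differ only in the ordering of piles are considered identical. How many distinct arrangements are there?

Listing the qualifying partitions of 27:
21+3+3
17+5+5
16+5+3+3
14+5+5+3
5+5+5+3+3+3+3
3+3+3+3+3+3+3+3+3
Counting gives 6.

6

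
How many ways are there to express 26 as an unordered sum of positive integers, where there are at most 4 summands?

There are 206 such partitions.

206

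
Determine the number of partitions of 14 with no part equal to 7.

120

Enumerating by decreasing first part gives 120 partitions in all.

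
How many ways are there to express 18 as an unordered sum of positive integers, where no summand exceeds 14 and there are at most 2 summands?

6

They are:
14,4
13,5
12,6
11,7
10,8
9,9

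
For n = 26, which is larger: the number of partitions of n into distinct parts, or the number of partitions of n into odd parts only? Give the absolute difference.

Partitions of 26 into distinct parts: 165.
Partitions of 26 into odd parts only: 165.
|165 − 165| = 0.

0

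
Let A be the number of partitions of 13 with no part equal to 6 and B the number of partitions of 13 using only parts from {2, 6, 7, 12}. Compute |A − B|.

84

Partitions of 13 with no part equal to 6: 86.
Partitions of 13 using only parts from {2, 6, 7, 12}: 2.
|86 − 2| = 84.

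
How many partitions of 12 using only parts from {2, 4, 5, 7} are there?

6

The partitions of 12 that satisfy the conditions:
5+7
2+5+5
4+4+4
2+2+4+4
2+2+2+2+4
2+2+2+2+2+2
Counting gives 6.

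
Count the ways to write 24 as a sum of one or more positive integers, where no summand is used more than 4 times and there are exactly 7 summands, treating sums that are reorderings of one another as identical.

Direct enumeration gives 179 partitions.

179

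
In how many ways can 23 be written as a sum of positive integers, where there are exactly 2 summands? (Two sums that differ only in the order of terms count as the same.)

11

Listing the qualifying partitions of 23:
22, 1
21, 2
20, 3
19, 4
18, 5
17, 6
16, 7
15, 8
14, 9
13, 10
12, 11
Counting gives 11.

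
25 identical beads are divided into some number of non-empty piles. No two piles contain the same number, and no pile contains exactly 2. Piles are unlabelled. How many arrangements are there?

There are 82 such partitions.

82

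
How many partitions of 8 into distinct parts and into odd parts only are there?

Enumerating:
7, 1
5, 3

2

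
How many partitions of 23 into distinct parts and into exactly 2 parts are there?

They are:
22 + 1
21 + 2
20 + 3
19 + 4
18 + 5
17 + 6
16 + 7
15 + 8
14 + 9
13 + 10
12 + 11

11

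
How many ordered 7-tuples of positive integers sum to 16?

5005

By stars and bars with positive parts, the count is C(15,6) = 5005.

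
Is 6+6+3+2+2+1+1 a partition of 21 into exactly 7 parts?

Yes

The parts sum to 21, and the condition 'there are exactly 7 summands' holds.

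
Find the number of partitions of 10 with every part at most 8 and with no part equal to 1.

They are:
8, 2
7, 3
6, 4
6, 2, 2
5, 5
5, 3, 2
4, 4, 2
4, 3, 3
4, 2, 2, 2
3, 3, 2, 2
2, 2, 2, 2, 2

11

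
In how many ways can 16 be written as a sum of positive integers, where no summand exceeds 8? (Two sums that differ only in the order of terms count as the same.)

Enumerating by decreasing first part gives 186 partitions in all.

186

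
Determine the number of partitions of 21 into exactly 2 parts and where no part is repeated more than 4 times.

Listing the qualifying partitions of 21:
20+1
19+2
18+3
17+4
16+5
15+6
14+7
13+8
12+9
11+10
That's 10 in total.

10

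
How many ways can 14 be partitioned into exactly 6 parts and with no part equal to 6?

Enumerating:
9, 1, 1, 1, 1, 1
8, 2, 1, 1, 1, 1
7, 3, 1, 1, 1, 1
7, 2, 2, 1, 1, 1
5, 5, 1, 1, 1, 1
5, 4, 2, 1, 1, 1
5, 3, 3, 1, 1, 1
5, 3, 2, 2, 1, 1
5, 2, 2, 2, 2, 1
4, 4, 3, 1, 1, 1
4, 4, 2, 2, 1, 1
4, 3, 3, 2, 1, 1
4, 3, 2, 2, 2, 1
4, 2, 2, 2, 2, 2
3, 3, 3, 3, 1, 1
3, 3, 3, 2, 2, 1
3, 3, 2, 2, 2, 2
That's 17 in total.

17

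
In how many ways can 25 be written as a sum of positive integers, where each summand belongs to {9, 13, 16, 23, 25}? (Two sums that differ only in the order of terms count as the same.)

The partitions of 25 that satisfy the conditions:
25
16,9
That's 2 in total.

2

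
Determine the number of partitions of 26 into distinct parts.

165

Enumerating by decreasing first part gives 165 partitions in all.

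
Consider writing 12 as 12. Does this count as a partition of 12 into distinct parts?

Yes

The parts sum to 12, and the condition 'all summands are distinct' holds.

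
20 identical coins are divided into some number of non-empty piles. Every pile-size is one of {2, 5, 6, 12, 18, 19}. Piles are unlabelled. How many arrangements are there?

10

Listing the qualifying partitions of 20:
18+2
12+6+2
12+2+2+2+2
6+6+6+2
6+6+2+2+2+2
6+5+5+2+2
6+2+2+2+2+2+2+2
5+5+5+5
5+5+2+2+2+2+2
2+2+2+2+2+2+2+2+2+2
Counting gives 10.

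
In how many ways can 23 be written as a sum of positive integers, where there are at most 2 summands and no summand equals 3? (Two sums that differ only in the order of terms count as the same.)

They are:
23
22, 1
21, 2
19, 4
18, 5
17, 6
16, 7
15, 8
14, 9
13, 10
12, 11
That's 11 in total.

11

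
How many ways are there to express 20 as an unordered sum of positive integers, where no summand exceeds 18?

Systematic enumeration (by largest part, then next-largest, …) yields 625.

625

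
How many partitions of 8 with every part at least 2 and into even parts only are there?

The partitions of 8 that satisfy the conditions:
8
6 + 2
4 + 4
4 + 2 + 2
2 + 2 + 2 + 2

5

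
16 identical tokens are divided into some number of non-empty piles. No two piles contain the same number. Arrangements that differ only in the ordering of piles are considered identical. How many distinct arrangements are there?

There are too many to list fully; the first 12 (by largest part) are:
16
15, 1
14, 2
13, 3
13, 2, 1
12, 4
12, 3, 1
11, 5
11, 4, 1
11, 3, 2
10, 6
10, 5, 1
…and 20 more, for 32 total.

32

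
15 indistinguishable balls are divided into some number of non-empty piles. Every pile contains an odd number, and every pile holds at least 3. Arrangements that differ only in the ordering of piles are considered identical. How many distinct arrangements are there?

5

Listing the qualifying partitions of 15:
15
9 + 3 + 3
7 + 5 + 3
5 + 5 + 5
3 + 3 + 3 + 3 + 3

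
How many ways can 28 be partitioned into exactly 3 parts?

65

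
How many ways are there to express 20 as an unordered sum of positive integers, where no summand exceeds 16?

620

Counting exhaustively, 620 partitions satisfy the conditions.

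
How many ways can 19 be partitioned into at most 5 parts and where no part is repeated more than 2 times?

A full systematic count gives 134.

134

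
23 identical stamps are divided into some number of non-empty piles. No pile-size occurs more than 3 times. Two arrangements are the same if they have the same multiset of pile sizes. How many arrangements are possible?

592

There are 592 such partitions.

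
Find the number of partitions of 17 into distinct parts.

38

There are too many to list fully; the first 12 (by largest part) are:
17
1, 16
2, 15
3, 14
1, 2, 14
4, 13
1, 3, 13
5, 12
1, 4, 12
2, 3, 12
6, 11
1, 5, 11
…and 26 more, for 38 total.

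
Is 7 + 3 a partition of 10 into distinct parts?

The parts sum to 10, and the condition 'all summands are distinct' holds.

Yes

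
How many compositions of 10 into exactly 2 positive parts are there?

Equivalently, choose which 1 of the 9 gaps become plus signs: C(9,1) = 9.

9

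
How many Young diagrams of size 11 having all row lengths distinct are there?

The partitions of 11 that satisfy the conditions:
11
10, 1
9, 2
8, 3
8, 2, 1
7, 4
7, 3, 1
6, 5
6, 4, 1
6, 3, 2
5, 4, 2
5, 3, 2, 1

12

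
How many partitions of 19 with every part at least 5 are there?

Enumerating:
19
14, 5
13, 6
12, 7
11, 8
10, 9
9, 5, 5
8, 6, 5
7, 7, 5
7, 6, 6

10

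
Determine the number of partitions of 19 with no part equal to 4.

314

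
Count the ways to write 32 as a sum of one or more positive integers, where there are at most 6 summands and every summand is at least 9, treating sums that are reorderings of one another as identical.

14

Enumerating:
32
23+9
22+10
21+11
20+12
19+13
18+14
17+15
16+16
14+9+9
13+10+9
12+11+9
12+10+10
11+11+10
That's 14 in total.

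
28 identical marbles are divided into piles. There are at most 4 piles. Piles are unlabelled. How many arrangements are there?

249

Systematic enumeration (by largest part, then next-largest, …) yields 249.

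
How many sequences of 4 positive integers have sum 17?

560

A composition of 17 into 4 positive parts is chosen by placing 3 dividers among the 16 gaps between 17 units: C(16,3) = 560.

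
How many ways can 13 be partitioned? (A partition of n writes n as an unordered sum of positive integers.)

101

There are 101 such partitions.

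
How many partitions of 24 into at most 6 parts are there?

Systematic enumeration (by largest part, then next-largest, …) yields 532.

532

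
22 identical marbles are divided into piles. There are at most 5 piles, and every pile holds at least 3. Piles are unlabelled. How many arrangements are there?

67

A partial list (first 12 by largest part):
22
19 + 3
18 + 4
17 + 5
16 + 6
16 + 3 + 3
15 + 7
15 + 4 + 3
14 + 8
14 + 5 + 3
14 + 4 + 4
13 + 9
…and 55 more, for 67 total.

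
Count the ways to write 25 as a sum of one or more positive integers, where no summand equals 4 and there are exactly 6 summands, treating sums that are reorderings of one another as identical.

134

A full systematic count gives 134.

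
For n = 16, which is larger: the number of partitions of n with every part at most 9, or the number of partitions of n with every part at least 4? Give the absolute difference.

Partitions of 16 with every part at most 9: 201.
Partitions of 16 with every part at least 4: 11.
|201 − 11| = 190.

190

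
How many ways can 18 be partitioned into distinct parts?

There are too many to list fully; the first 12 (by largest part) are:
18
17+1
16+2
15+3
15+2+1
14+4
14+3+1
13+5
13+4+1
13+3+2
12+6
12+5+1
…and 34 more, for 46 total.

46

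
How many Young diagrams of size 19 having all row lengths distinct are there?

54

A partial list (first 12 by largest part):
19
1,18
2,17
3,16
1,2,16
4,15
1,3,15
5,14
1,4,14
2,3,14
6,13
1,5,13
…and 42 more, for 54 total.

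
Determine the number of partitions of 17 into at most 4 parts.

There are 72 such partitions.

72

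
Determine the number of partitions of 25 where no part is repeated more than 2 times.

513

There are 513 such partitions.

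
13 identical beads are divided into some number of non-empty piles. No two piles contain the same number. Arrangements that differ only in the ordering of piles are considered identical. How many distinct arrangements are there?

Listing the qualifying partitions of 13:
13
12,1
11,2
10,3
10,2,1
9,4
9,3,1
8,5
8,4,1
8,3,2
7,6
7,5,1
7,4,2
7,3,2,1
6,5,2
6,4,3
6,4,2,1
5,4,3,1

18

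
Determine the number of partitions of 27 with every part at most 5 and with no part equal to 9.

There are 480 such partitions.

480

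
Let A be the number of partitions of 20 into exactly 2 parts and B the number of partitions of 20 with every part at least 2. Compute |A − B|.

Partitions of 20 into exactly 2 parts: 10.
Partitions of 20 with every part at least 2: 137.
|10 − 137| = 127.

127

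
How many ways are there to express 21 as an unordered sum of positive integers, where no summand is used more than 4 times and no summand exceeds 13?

464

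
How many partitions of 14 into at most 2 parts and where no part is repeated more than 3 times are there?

8

The partitions of 14 that satisfy the conditions:
14
13+1
12+2
11+3
10+4
9+5
8+6
7+7
That's 8 in total.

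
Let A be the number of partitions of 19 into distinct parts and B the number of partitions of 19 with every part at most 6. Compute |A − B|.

181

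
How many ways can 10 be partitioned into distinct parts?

10

They are:
10
9+1
8+2
7+3
7+2+1
6+4
6+3+1
5+4+1
5+3+2
4+3+2+1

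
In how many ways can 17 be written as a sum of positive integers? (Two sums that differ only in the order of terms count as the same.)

297

Counting exhaustively, 297 partitions satisfy the conditions.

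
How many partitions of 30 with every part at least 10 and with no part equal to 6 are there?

Enumerating:
30
20 + 10
19 + 11
18 + 12
17 + 13
16 + 14
15 + 15
10 + 10 + 10

8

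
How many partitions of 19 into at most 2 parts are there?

Listing the qualifying partitions of 19:
19
18+1
17+2
16+3
15+4
14+5
13+6
12+7
11+8
10+9

10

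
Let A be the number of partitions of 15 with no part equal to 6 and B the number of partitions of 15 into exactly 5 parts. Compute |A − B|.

116

Partitions of 15 with no part equal to 6: 146.
Partitions of 15 into exactly 5 parts: 30.
|146 − 30| = 116.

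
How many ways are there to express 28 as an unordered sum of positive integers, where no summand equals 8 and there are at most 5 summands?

Systematic enumeration (by largest part, then next-largest, …) yields 432.

432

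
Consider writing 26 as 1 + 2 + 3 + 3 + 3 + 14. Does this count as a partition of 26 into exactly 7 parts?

No

The parts sum to 26, and the condition 'there are exactly 7 summands' is violated.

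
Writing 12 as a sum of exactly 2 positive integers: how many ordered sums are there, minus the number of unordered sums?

5

Ordered (compositions into 2 parts): C(11,1) = 11.
Unordered (partitions into 2 parts): 6.
Difference: 11 − 6 = 5.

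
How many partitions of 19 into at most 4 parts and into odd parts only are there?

The partitions of 19 that satisfy the conditions:
19
17, 1, 1
15, 3, 1
13, 5, 1
13, 3, 3
11, 7, 1
11, 5, 3
9, 9, 1
9, 7, 3
9, 5, 5
7, 7, 5

11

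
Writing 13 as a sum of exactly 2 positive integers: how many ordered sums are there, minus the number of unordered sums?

Ordered (compositions into 2 parts): C(12,1) = 12.
Partitions of 13 into exactly 2 parts: 6.
Difference: 12 − 6 = 6.

6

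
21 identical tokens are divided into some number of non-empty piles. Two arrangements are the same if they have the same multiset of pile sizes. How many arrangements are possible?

792

Systematic enumeration (by largest part, then next-largest, …) yields 792.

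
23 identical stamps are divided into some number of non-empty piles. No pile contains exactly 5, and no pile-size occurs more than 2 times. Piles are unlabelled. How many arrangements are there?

Systematic enumeration (by largest part, then next-largest, …) yields 231.

231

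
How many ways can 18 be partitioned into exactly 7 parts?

There are too many to list fully; the first 12 (by largest part) are:
1, 1, 1, 1, 1, 1, 12
1, 1, 1, 1, 1, 2, 11
1, 1, 1, 1, 1, 3, 10
1, 1, 1, 1, 2, 2, 10
1, 1, 1, 1, 1, 4, 9
1, 1, 1, 1, 2, 3, 9
1, 1, 1, 2, 2, 2, 9
1, 1, 1, 1, 1, 5, 8
1, 1, 1, 1, 2, 4, 8
1, 1, 1, 1, 3, 3, 8
1, 1, 1, 2, 2, 3, 8
1, 1, 2, 2, 2, 2, 8
…and 37 more, for 49 total.

49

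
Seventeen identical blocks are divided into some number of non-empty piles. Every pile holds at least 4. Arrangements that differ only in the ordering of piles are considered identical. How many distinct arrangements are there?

12

Listing the qualifying partitions of 17:
17
13,4
12,5
11,6
10,7
9,8
9,4,4
8,5,4
7,6,4
7,5,5
6,6,5
5,4,4,4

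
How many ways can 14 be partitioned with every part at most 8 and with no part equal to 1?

A partial list (first 12 by largest part):
6 + 8
2 + 4 + 8
3 + 3 + 8
2 + 2 + 2 + 8
7 + 7
2 + 5 + 7
3 + 4 + 7
2 + 2 + 3 + 7
2 + 6 + 6
3 + 5 + 6
4 + 4 + 6
2 + 2 + 4 + 6
…and 15 more, for 27 total.

27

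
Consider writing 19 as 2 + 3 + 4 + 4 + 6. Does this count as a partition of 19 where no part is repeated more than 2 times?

The parts sum to 19, and the condition 'no summand is used more than 2 times' holds.

Yes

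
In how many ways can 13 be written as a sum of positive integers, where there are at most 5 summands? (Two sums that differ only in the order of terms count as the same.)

57

A partial list (first 12 by largest part):
13
1, 12
2, 11
1, 1, 11
3, 10
1, 2, 10
1, 1, 1, 10
4, 9
1, 3, 9
2, 2, 9
1, 1, 2, 9
1, 1, 1, 1, 9
…and 45 more, for 57 total.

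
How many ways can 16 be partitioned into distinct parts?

32

There are too many to list fully; the first 12 (by largest part) are:
16
15+1
14+2
13+3
13+2+1
12+4
12+3+1
11+5
11+4+1
11+3+2
10+6
10+5+1
…and 20 more, for 32 total.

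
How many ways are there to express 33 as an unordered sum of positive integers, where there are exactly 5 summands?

540

Systematic enumeration (by largest part, then next-largest, …) yields 540.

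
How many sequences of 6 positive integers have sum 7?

Place 5 bars in the 6 internal gaps of a row of 7 dots: C(6,5) = 6.

6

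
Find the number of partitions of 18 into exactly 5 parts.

57

There are too many to list fully; the first 12 (by largest part) are:
14 + 1 + 1 + 1 + 1
13 + 2 + 1 + 1 + 1
12 + 3 + 1 + 1 + 1
12 + 2 + 2 + 1 + 1
11 + 4 + 1 + 1 + 1
11 + 3 + 2 + 1 + 1
11 + 2 + 2 + 2 + 1
10 + 5 + 1 + 1 + 1
10 + 4 + 2 + 1 + 1
10 + 3 + 3 + 1 + 1
10 + 3 + 2 + 2 + 1
10 + 2 + 2 + 2 + 2
…and 45 more, for 57 total.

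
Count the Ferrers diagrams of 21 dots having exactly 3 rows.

37

There are too many to list fully; the first 12 (by largest part) are:
19 + 1 + 1
18 + 2 + 1
17 + 3 + 1
17 + 2 + 2
16 + 4 + 1
16 + 3 + 2
15 + 5 + 1
15 + 4 + 2
15 + 3 + 3
14 + 6 + 1
14 + 5 + 2
14 + 4 + 3
…and 25 more, for 37 total.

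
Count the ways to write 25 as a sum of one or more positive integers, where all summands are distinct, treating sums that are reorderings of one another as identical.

142

There are 142 such partitions.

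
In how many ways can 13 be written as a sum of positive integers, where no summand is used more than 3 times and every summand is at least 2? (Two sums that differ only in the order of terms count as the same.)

They are:
13
11+2
10+3
9+4
9+2+2
8+5
8+3+2
7+6
7+4+2
7+3+3
7+2+2+2
6+5+2
6+4+3
6+3+2+2
5+5+3
5+4+4
5+4+2+2
5+3+3+2
4+4+3+2
4+3+3+3
4+3+2+2+2
3+3+3+2+2

22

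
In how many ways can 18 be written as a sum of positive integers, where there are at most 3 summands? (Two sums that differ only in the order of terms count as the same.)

There are too many to list fully; the first 12 (by largest part) are:
18
17, 1
16, 2
16, 1, 1
15, 3
15, 2, 1
14, 4
14, 3, 1
14, 2, 2
13, 5
13, 4, 1
13, 3, 2
…and 25 more, for 37 total.

37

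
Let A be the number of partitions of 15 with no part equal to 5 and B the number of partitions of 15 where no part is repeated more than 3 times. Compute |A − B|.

29

Partitions of 15 with no part equal to 5: 134.
Partitions of 15 where no part is repeated more than 3 times: 105.
|134 − 105| = 29.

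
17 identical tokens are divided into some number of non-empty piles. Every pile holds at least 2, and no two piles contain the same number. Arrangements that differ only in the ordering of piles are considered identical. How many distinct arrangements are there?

21

Enumerating:
17
15, 2
14, 3
13, 4
12, 5
12, 3, 2
11, 6
11, 4, 2
10, 7
10, 5, 2
10, 4, 3
9, 8
9, 6, 2
9, 5, 3
8, 7, 2
8, 6, 3
8, 5, 4
8, 4, 3, 2
7, 6, 4
7, 5, 3, 2
6, 5, 4, 2
Counting gives 21.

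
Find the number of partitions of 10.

42

There are too many to list fully; the first 12 (by largest part) are:
10
9,1
8,2
8,1,1
7,3
7,2,1
7,1,1,1
6,4
6,3,1
6,2,2
6,2,1,1
6,1,1,1,1
…and 30 more, for 42 total.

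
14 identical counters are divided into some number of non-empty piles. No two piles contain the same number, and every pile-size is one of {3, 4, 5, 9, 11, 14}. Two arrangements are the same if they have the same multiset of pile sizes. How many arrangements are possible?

3

The partitions of 14 that satisfy the conditions:
14
11 + 3
9 + 5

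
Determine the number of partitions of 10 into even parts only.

7

Enumerating:
10
8,2
6,4
6,2,2
4,4,2
4,2,2,2
2,2,2,2,2
That's 7 in total.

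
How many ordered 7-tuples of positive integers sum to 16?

A composition of 16 into 7 positive parts is chosen by placing 6 dividers among the 15 gaps between 16 units: C(15,6) = 5005.

5005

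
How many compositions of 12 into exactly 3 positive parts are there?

55

Place 2 bars in the 11 internal gaps of a row of 12 dots: C(11,2) = 55.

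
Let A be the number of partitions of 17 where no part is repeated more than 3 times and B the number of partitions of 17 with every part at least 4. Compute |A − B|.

Partitions of 17 where no part is repeated more than 3 times: 166.
Partitions of 17 with every part at least 4: 12.
|166 − 12| = 154.

154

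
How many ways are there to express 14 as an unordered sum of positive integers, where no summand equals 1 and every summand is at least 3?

13

The partitions of 14 that satisfy the conditions:
14
11,3
10,4
9,5
8,6
8,3,3
7,7
7,4,3
6,5,3
6,4,4
5,5,4
5,3,3,3
4,4,3,3
That's 13 in total.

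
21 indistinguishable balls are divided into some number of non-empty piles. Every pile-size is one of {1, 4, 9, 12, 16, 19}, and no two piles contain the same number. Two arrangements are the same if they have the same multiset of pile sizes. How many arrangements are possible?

Enumerating:
16, 4, 1
12, 9

2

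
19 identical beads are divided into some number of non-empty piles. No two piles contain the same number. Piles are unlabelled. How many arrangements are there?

There are too many to list fully; the first 12 (by largest part) are:
19
18 + 1
17 + 2
16 + 3
16 + 2 + 1
15 + 4
15 + 3 + 1
14 + 5
14 + 4 + 1
14 + 3 + 2
13 + 6
13 + 5 + 1
…and 42 more, for 54 total.

54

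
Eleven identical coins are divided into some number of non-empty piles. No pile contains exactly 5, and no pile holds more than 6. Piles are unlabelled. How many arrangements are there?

33

There are too many to list fully; the first 12 (by largest part) are:
1+4+6
2+3+6
1+1+3+6
1+2+2+6
1+1+1+2+6
1+1+1+1+1+6
3+4+4
1+2+4+4
1+1+1+4+4
1+3+3+4
2+2+3+4
1+1+2+3+4
…and 21 more, for 33 total.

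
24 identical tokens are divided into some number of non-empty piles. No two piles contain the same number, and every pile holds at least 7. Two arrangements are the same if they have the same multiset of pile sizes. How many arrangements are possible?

7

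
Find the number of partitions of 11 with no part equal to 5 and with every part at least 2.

10

Enumerating:
11
9+2
8+3
7+4
7+2+2
6+3+2
4+4+3
4+3+2+2
3+3+3+2
3+2+2+2+2
That's 10 in total.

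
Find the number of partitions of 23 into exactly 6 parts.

163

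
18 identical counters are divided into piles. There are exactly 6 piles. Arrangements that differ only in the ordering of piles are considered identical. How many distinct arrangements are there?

58

A partial list (first 12 by largest part):
1+1+1+1+1+13
1+1+1+1+2+12
1+1+1+1+3+11
1+1+1+2+2+11
1+1+1+1+4+10
1+1+1+2+3+10
1+1+2+2+2+10
1+1+1+1+5+9
1+1+1+2+4+9
1+1+1+3+3+9
1+1+2+2+3+9
1+2+2+2+2+9
…and 46 more, for 58 total.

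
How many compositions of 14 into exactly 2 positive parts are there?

13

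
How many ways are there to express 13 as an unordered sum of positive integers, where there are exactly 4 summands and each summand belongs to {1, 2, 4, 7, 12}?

The partitions of 13 that satisfy the conditions:
7, 4, 1, 1
7, 2, 2, 2
4, 4, 4, 1

3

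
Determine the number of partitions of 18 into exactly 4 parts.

There are too many to list fully; the first 12 (by largest part) are:
1,1,1,15
1,1,2,14
1,1,3,13
1,2,2,13
1,1,4,12
1,2,3,12
2,2,2,12
1,1,5,11
1,2,4,11
1,3,3,11
2,2,3,11
1,1,6,10
…and 35 more, for 47 total.

47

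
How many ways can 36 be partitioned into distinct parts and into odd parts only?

33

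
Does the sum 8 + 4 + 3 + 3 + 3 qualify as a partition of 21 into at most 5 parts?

Yes

The parts sum to 21, and the condition 'there are at most 5 summands' holds.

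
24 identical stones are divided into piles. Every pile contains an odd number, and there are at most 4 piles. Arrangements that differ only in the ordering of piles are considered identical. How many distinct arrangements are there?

29

There are too many to list fully; the first 12 (by largest part) are:
1 + 23
3 + 21
1 + 1 + 1 + 21
5 + 19
1 + 1 + 3 + 19
7 + 17
1 + 1 + 5 + 17
1 + 3 + 3 + 17
9 + 15
1 + 1 + 7 + 15
1 + 3 + 5 + 15
3 + 3 + 3 + 15
…and 17 more, for 29 total.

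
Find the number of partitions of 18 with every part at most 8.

A full systematic count gives 288.

288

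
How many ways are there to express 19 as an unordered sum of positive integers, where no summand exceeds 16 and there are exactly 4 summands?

54

A partial list (first 12 by largest part):
16 + 1 + 1 + 1
15 + 2 + 1 + 1
14 + 3 + 1 + 1
14 + 2 + 2 + 1
13 + 4 + 1 + 1
13 + 3 + 2 + 1
13 + 2 + 2 + 2
12 + 5 + 1 + 1
12 + 4 + 2 + 1
12 + 3 + 3 + 1
12 + 3 + 2 + 2
11 + 6 + 1 + 1
…and 42 more, for 54 total.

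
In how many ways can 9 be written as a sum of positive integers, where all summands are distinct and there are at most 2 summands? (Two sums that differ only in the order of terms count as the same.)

5

Listing the qualifying partitions of 9:
9
8 + 1
7 + 2
6 + 3
5 + 4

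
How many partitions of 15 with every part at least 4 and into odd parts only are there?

2

The partitions of 15 that satisfy the conditions:
15
5 + 5 + 5
Counting gives 2.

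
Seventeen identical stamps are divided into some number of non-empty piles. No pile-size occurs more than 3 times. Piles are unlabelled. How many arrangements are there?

Systematic enumeration (by largest part, then next-largest, …) yields 166.

166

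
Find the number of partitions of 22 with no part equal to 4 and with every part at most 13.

562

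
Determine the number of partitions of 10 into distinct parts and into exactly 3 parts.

4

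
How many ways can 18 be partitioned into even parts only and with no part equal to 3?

30

A partial list (first 12 by largest part):
18
16, 2
14, 4
14, 2, 2
12, 6
12, 4, 2
12, 2, 2, 2
10, 8
10, 6, 2
10, 4, 4
10, 4, 2, 2
10, 2, 2, 2, 2
…and 18 more, for 30 total.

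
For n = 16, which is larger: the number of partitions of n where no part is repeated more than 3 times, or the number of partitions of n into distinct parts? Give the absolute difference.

Partitions of 16 where no part is repeated more than 3 times: 132.
Partitions of 16 into distinct parts: 32.
|132 − 32| = 100.

100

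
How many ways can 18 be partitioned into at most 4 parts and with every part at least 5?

Enumerating:
18
13,5
12,6
11,7
10,8
9,9
8,5,5
7,6,5
6,6,6

9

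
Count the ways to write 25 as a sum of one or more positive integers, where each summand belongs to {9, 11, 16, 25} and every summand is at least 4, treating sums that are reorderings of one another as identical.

The partitions of 25 that satisfy the conditions:
25
9 + 16
That's 2 in total.

2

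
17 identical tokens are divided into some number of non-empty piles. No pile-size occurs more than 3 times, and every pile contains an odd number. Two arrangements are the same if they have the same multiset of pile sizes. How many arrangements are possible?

They are:
17
15 + 1 + 1
13 + 3 + 1
11 + 5 + 1
11 + 3 + 3
11 + 3 + 1 + 1 + 1
9 + 7 + 1
9 + 5 + 3
9 + 5 + 1 + 1 + 1
9 + 3 + 3 + 1 + 1
7 + 7 + 3
7 + 7 + 1 + 1 + 1
7 + 5 + 5
7 + 5 + 3 + 1 + 1
7 + 3 + 3 + 3 + 1
5 + 5 + 5 + 1 + 1
5 + 5 + 3 + 3 + 1
5 + 3 + 3 + 3 + 1 + 1 + 1

18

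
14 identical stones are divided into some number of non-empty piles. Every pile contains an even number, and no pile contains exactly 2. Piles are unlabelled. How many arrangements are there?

They are:
14
4 + 10
6 + 8
4 + 4 + 6
That's 4 in total.

4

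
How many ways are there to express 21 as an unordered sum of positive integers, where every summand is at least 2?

165

Counting exhaustively, 165 partitions satisfy the conditions.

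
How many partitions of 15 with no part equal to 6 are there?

Systematic enumeration (by largest part, then next-largest, …) yields 146.

146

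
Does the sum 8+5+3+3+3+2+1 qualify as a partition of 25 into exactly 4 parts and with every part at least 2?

No

The parts sum to 25, and the condition 'there are exactly 4 summands' is violated.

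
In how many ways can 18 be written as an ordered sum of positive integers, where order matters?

131072

The number of compositions of n is 2^(n−1); here 2^17 = 131072.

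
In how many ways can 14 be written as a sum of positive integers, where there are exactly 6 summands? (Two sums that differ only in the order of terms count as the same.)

They are:
9, 1, 1, 1, 1, 1
8, 2, 1, 1, 1, 1
7, 3, 1, 1, 1, 1
7, 2, 2, 1, 1, 1
6, 4, 1, 1, 1, 1
6, 3, 2, 1, 1, 1
6, 2, 2, 2, 1, 1
5, 5, 1, 1, 1, 1
5, 4, 2, 1, 1, 1
5, 3, 3, 1, 1, 1
5, 3, 2, 2, 1, 1
5, 2, 2, 2, 2, 1
4, 4, 3, 1, 1, 1
4, 4, 2, 2, 1, 1
4, 3, 3, 2, 1, 1
4, 3, 2, 2, 2, 1
4, 2, 2, 2, 2, 2
3, 3, 3, 3, 1, 1
3, 3, 3, 2, 2, 1
3, 3, 2, 2, 2, 2
That's 20 in total.

20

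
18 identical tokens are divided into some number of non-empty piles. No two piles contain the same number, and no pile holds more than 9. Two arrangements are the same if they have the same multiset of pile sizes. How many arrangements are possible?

Listing the qualifying partitions of 18:
9, 8, 1
9, 7, 2
9, 6, 3
9, 6, 2, 1
9, 5, 4
9, 5, 3, 1
9, 4, 3, 2
8, 7, 3
8, 7, 2, 1
8, 6, 4
8, 6, 3, 1
8, 5, 4, 1
8, 5, 3, 2
8, 4, 3, 2, 1
7, 6, 5
7, 6, 4, 1
7, 6, 3, 2
7, 5, 4, 2
7, 5, 3, 2, 1
6, 5, 4, 3
6, 5, 4, 2, 1
Counting gives 21.

21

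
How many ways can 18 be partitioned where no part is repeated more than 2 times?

Systematic enumeration (by largest part, then next-largest, …) yields 135.

135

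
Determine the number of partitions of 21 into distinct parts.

A full systematic count gives 76.

76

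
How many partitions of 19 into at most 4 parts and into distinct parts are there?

There are too many to list fully; the first 12 (by largest part) are:
19
18,1
17,2
16,3
16,2,1
15,4
15,3,1
14,5
14,4,1
14,3,2
13,6
13,5,1
…and 37 more, for 49 total.

49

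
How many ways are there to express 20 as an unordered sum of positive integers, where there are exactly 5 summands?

There are 84 such partitions.

84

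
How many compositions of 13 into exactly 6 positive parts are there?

792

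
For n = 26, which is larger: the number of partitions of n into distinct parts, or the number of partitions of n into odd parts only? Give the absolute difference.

Partitions of 26 into distinct parts: 165.
Partitions of 26 into odd parts only: 165.
|165 − 165| = 0.

0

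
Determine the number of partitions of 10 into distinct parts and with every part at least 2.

Listing the qualifying partitions of 10:
10
8,2
7,3
6,4
5,3,2
Counting gives 5.

5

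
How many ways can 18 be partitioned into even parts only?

30

A partial list (first 12 by largest part):
18
2 + 16
4 + 14
2 + 2 + 14
6 + 12
2 + 4 + 12
2 + 2 + 2 + 12
8 + 10
2 + 6 + 10
4 + 4 + 10
2 + 2 + 4 + 10
2 + 2 + 2 + 2 + 10
…and 18 more, for 30 total.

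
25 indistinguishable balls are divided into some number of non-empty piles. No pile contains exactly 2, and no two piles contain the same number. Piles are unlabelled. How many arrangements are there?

Systematic enumeration (by largest part, then next-largest, …) yields 82.

82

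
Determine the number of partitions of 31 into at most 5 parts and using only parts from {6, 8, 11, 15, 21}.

Enumerating:
8+8+15
6+6+8+11
Counting gives 2.

2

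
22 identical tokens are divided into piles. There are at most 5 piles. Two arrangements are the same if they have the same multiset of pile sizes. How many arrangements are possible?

A full systematic count gives 255.

255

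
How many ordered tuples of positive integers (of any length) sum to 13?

4096

There are 12 gaps and each independently is a cut or not, giving 2^12 = 4096.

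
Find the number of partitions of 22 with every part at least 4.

There are too many to list fully; the first 12 (by largest part) are:
22
18+4
17+5
16+6
15+7
14+8
14+4+4
13+9
13+5+4
12+10
12+6+4
12+5+5
…and 22 more, for 34 total.

34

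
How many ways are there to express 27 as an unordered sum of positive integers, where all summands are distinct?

Enumerating by decreasing first part gives 192 partitions in all.

192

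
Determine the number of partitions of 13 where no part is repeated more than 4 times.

76

Systematic enumeration (by largest part, then next-largest, …) yields 76.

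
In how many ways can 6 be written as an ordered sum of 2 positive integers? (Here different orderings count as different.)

By stars and bars with positive parts, the count is C(5,1) = 5.

5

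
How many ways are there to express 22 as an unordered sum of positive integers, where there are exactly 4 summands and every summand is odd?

Listing the qualifying partitions of 22:
1+1+1+19
1+1+3+17
1+1+5+15
1+3+3+15
1+1+7+13
1+3+5+13
3+3+3+13
1+1+9+11
1+3+7+11
1+5+5+11
3+3+5+11
1+3+9+9
1+5+7+9
3+3+7+9
3+5+5+9
1+7+7+7
3+5+7+7
5+5+5+7

18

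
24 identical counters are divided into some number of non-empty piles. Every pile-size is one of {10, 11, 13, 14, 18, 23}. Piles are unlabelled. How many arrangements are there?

Enumerating:
14 + 10
13 + 11

2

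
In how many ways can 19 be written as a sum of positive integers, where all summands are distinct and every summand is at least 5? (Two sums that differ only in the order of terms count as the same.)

7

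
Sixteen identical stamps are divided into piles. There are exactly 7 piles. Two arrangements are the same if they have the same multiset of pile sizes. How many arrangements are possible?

A partial list (first 12 by largest part):
1 + 1 + 1 + 1 + 1 + 1 + 10
1 + 1 + 1 + 1 + 1 + 2 + 9
1 + 1 + 1 + 1 + 1 + 3 + 8
1 + 1 + 1 + 1 + 2 + 2 + 8
1 + 1 + 1 + 1 + 1 + 4 + 7
1 + 1 + 1 + 1 + 2 + 3 + 7
1 + 1 + 1 + 2 + 2 + 2 + 7
1 + 1 + 1 + 1 + 1 + 5 + 6
1 + 1 + 1 + 1 + 2 + 4 + 6
1 + 1 + 1 + 1 + 3 + 3 + 6
1 + 1 + 1 + 2 + 2 + 3 + 6
1 + 1 + 2 + 2 + 2 + 2 + 6
…and 16 more, for 28 total.

28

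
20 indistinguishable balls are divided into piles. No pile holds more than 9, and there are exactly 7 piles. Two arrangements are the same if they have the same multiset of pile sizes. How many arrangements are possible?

A partial list (first 12 by largest part):
9 + 6 + 1 + 1 + 1 + 1 + 1
9 + 5 + 2 + 1 + 1 + 1 + 1
9 + 4 + 3 + 1 + 1 + 1 + 1
9 + 4 + 2 + 2 + 1 + 1 + 1
9 + 3 + 3 + 2 + 1 + 1 + 1
9 + 3 + 2 + 2 + 2 + 1 + 1
9 + 2 + 2 + 2 + 2 + 2 + 1
8 + 7 + 1 + 1 + 1 + 1 + 1
8 + 6 + 2 + 1 + 1 + 1 + 1
8 + 5 + 3 + 1 + 1 + 1 + 1
8 + 5 + 2 + 2 + 1 + 1 + 1
8 + 4 + 4 + 1 + 1 + 1 + 1
…and 58 more, for 70 total.

70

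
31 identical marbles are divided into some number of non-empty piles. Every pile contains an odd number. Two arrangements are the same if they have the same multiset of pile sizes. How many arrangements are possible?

340

There are 340 such partitions.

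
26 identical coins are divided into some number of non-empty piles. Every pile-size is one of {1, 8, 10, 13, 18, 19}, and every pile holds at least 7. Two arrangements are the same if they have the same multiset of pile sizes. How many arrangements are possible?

3

The partitions of 26 that satisfy the conditions:
8+18
13+13
8+8+10
Counting gives 3.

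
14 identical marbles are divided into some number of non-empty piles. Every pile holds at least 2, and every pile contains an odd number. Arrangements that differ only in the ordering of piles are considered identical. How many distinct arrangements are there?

They are:
11+3
9+5
7+7
5+3+3+3
That's 4 in total.

4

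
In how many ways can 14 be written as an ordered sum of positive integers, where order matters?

8192

The number of compositions of n is 2^(n−1); here 2^13 = 8192.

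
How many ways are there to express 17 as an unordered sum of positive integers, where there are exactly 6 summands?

44

There are too many to list fully; the first 12 (by largest part) are:
12,1,1,1,1,1
11,2,1,1,1,1
10,3,1,1,1,1
10,2,2,1,1,1
9,4,1,1,1,1
9,3,2,1,1,1
9,2,2,2,1,1
8,5,1,1,1,1
8,4,2,1,1,1
8,3,3,1,1,1
8,3,2,2,1,1
8,2,2,2,2,1
…and 32 more, for 44 total.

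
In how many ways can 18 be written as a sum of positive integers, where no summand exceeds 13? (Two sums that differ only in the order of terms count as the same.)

373

There are 373 such partitions.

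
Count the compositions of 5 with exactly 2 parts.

By stars and bars with positive parts, the count is C(4,1) = 4.

4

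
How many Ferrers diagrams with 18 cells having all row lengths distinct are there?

There are too many to list fully; the first 12 (by largest part) are:
18
17, 1
16, 2
15, 3
15, 2, 1
14, 4
14, 3, 1
13, 5
13, 4, 1
13, 3, 2
12, 6
12, 5, 1
…and 34 more, for 46 total.

46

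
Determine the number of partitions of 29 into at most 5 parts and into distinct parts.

235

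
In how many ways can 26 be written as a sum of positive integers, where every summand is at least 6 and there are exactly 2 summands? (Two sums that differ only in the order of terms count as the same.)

The partitions of 26 that satisfy the conditions:
20,6
19,7
18,8
17,9
16,10
15,11
14,12
13,13
That's 8 in total.

8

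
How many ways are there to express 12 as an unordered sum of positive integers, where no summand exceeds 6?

58

There are too many to list fully; the first 12 (by largest part) are:
6, 6
6, 5, 1
6, 4, 2
6, 4, 1, 1
6, 3, 3
6, 3, 2, 1
6, 3, 1, 1, 1
6, 2, 2, 2
6, 2, 2, 1, 1
6, 2, 1, 1, 1, 1
6, 1, 1, 1, 1, 1, 1
5, 5, 2
…and 46 more, for 58 total.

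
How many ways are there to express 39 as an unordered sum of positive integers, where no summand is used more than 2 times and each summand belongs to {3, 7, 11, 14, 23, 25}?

7

Enumerating:
25,14
25,11,3
25,7,7
14,14,11
14,11,11,3
14,11,7,7
11,11,7,7,3
Counting gives 7.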